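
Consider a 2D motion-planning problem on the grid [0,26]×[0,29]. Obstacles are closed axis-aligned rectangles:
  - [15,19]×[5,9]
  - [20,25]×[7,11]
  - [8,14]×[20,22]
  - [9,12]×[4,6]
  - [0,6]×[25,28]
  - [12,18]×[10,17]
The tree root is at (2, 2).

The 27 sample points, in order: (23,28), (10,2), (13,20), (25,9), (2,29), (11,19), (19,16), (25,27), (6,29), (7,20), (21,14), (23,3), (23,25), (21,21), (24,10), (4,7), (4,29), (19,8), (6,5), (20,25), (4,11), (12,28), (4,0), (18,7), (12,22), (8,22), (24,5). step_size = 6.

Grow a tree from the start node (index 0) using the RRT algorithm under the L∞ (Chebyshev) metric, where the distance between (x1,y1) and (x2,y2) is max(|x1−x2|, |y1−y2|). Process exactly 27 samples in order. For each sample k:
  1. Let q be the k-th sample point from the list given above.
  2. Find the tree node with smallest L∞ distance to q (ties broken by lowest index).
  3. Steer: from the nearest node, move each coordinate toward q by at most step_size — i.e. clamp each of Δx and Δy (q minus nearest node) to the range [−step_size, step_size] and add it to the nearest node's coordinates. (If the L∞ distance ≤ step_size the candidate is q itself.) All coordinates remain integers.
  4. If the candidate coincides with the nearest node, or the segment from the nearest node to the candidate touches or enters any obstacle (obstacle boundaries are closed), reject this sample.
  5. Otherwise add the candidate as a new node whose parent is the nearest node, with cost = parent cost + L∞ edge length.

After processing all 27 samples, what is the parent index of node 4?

Parent of node 4: 3

1. q=(23,28) nearest=0 d=26 new=(8,8) → add node 1 parent=0 cost=6
2. q=(10,2) nearest=1 d=6 new=(10,2) → blocked by [9,12]×[4,6], reject
3. q=(13,20) nearest=1 d=12 new=(13,14) → blocked by [12,18]×[10,17], reject
4. q=(25,9) nearest=1 d=17 new=(14,9) → add node 2 parent=1 cost=12
5. q=(2,29) nearest=2 d=20 new=(8,15) → blocked by [12,18]×[10,17], reject
6. q=(11,19) nearest=2 d=10 new=(11,15) → blocked by [12,18]×[10,17], reject
7. q=(19,16) nearest=2 d=7 new=(19,15) → blocked by [12,18]×[10,17], reject
8. q=(25,27) nearest=2 d=18 new=(20,15) → blocked by [12,18]×[10,17], reject
9. q=(6,29) nearest=2 d=20 new=(8,15) → blocked by [12,18]×[10,17], reject
10. q=(7,20) nearest=2 d=11 new=(8,15) → blocked by [12,18]×[10,17], reject
11. q=(21,14) nearest=2 d=7 new=(20,14) → blocked by [12,18]×[10,17], reject
12. q=(23,3) nearest=2 d=9 new=(20,3) → blocked by [15,19]×[5,9], reject
13. q=(23,25) nearest=2 d=16 new=(20,15) → blocked by [12,18]×[10,17], reject
14. q=(21,21) nearest=2 d=12 new=(20,15) → blocked by [12,18]×[10,17], reject
15. q=(24,10) nearest=2 d=10 new=(20,10) → blocked by [20,25]×[7,11], reject
16. q=(4,7) nearest=1 d=4 new=(4,7) → add node 3 parent=1 cost=10
17. q=(4,29) nearest=2 d=20 new=(8,15) → blocked by [12,18]×[10,17], reject
18. q=(19,8) nearest=2 d=5 new=(19,8) → blocked by [15,19]×[5,9], reject
19. q=(6,5) nearest=3 d=2 new=(6,5) → add node 4 parent=3 cost=12
20. q=(20,25) nearest=2 d=16 new=(20,15) → blocked by [12,18]×[10,17], reject
21. q=(4,11) nearest=1 d=4 new=(4,11) → add node 5 parent=1 cost=10
22. q=(12,28) nearest=5 d=17 new=(10,17) → add node 6 parent=5 cost=16
23. q=(4,0) nearest=0 d=2 new=(4,0) → add node 7 parent=0 cost=2
24. q=(18,7) nearest=2 d=4 new=(18,7) → blocked by [15,19]×[5,9], reject
25. q=(12,22) nearest=6 d=5 new=(12,22) → blocked by [8,14]×[20,22], reject
26. q=(8,22) nearest=6 d=5 new=(8,22) → blocked by [8,14]×[20,22], reject
27. q=(24,5) nearest=2 d=10 new=(20,5) → blocked by [15,19]×[5,9], reject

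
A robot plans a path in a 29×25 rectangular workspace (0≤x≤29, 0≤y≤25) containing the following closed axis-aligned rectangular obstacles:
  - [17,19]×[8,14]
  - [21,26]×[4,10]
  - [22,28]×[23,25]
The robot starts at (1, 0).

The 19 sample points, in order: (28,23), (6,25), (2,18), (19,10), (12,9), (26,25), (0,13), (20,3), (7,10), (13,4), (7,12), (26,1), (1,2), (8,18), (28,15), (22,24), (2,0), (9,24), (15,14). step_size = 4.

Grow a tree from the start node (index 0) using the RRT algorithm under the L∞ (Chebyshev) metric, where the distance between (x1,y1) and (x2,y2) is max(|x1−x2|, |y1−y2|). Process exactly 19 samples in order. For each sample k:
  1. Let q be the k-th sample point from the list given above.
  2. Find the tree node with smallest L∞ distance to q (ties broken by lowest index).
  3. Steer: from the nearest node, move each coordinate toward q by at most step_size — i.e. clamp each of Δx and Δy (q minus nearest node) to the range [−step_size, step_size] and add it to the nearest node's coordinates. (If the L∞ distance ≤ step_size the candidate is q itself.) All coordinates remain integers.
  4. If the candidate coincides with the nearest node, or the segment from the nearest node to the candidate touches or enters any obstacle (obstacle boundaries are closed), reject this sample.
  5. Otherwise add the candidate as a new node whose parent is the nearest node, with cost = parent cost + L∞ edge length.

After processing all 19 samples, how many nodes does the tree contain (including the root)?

1. q=(28,23) nearest=0 d=27 new=(5,4) → add node 1 parent=0 cost=4
2. q=(6,25) nearest=1 d=21 new=(6,8) → add node 2 parent=1 cost=8
3. q=(2,18) nearest=2 d=10 new=(2,12) → add node 3 parent=2 cost=12
4. q=(19,10) nearest=2 d=13 new=(10,10) → add node 4 parent=2 cost=12
5. q=(12,9) nearest=4 d=2 new=(12,9) → add node 5 parent=4 cost=14
6. q=(26,25) nearest=4 d=16 new=(14,14) → add node 6 parent=4 cost=16
7. q=(0,13) nearest=3 d=2 new=(0,13) → add node 7 parent=3 cost=14
8. q=(20,3) nearest=5 d=8 new=(16,5) → add node 8 parent=5 cost=18
9. q=(7,10) nearest=2 d=2 new=(7,10) → add node 9 parent=2 cost=10
10. q=(13,4) nearest=8 d=3 new=(13,4) → add node 10 parent=8 cost=21
11. q=(7,12) nearest=9 d=2 new=(7,12) → add node 11 parent=9 cost=12
12. q=(26,1) nearest=8 d=10 new=(20,1) → add node 12 parent=8 cost=22
13. q=(1,2) nearest=0 d=2 new=(1,2) → add node 13 parent=0 cost=2
14. q=(8,18) nearest=3 d=6 new=(6,16) → add node 14 parent=3 cost=16
15. q=(28,15) nearest=8 d=12 new=(20,9) → blocked by [17,19]×[8,14], reject
16. q=(22,24) nearest=6 d=10 new=(18,18) → add node 15 parent=6 cost=20
17. q=(2,0) nearest=0 d=1 new=(2,0) → add node 16 parent=0 cost=1
18. q=(9,24) nearest=14 d=8 new=(9,20) → add node 17 parent=14 cost=20
19. q=(15,14) nearest=6 d=1 new=(15,14) → add node 18 parent=6 cost=17

Node count: 19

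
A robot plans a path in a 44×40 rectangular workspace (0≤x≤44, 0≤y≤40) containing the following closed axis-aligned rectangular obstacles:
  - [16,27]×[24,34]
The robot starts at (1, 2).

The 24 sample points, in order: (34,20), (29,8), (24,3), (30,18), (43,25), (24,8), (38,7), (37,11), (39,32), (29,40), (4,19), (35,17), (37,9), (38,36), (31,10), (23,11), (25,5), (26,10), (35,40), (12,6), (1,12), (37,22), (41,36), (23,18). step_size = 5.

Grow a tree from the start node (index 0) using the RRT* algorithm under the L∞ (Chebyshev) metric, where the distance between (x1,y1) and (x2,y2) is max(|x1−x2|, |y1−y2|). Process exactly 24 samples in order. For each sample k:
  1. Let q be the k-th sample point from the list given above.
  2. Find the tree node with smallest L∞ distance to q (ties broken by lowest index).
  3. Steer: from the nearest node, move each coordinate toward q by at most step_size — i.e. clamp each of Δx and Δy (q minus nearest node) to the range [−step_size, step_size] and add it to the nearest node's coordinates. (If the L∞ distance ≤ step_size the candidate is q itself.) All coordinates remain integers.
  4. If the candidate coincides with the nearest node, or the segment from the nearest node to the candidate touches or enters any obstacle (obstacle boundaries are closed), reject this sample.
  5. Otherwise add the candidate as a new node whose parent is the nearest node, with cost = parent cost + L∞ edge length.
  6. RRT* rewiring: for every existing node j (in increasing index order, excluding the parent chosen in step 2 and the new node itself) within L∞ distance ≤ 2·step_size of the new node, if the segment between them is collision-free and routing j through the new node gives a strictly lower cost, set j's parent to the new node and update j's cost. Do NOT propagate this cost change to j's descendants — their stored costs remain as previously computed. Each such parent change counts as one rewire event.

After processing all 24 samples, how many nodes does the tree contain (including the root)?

1. q=(34,20) nearest=0 d=33 new=(6,7) → add node 1 parent=0 cost=5
2. q=(29,8) nearest=1 d=23 new=(11,8) → add node 2 parent=1 cost=10
3. q=(24,3) nearest=2 d=13 new=(16,3) → add node 3 parent=2 cost=15
4. q=(30,18) nearest=3 d=15 new=(21,8) → add node 4 parent=3 cost=20
5. q=(43,25) nearest=4 d=22 new=(26,13) → add node 5 parent=4 cost=25
6. q=(24,8) nearest=4 d=3 new=(24,8) → add node 6 parent=4 cost=23
7. q=(38,7) nearest=5 d=12 new=(31,8) → add node 7 parent=5 cost=30
8. q=(37,11) nearest=7 d=6 new=(36,11) → add node 8 parent=7 cost=35
9. q=(39,32) nearest=5 d=19 new=(31,18) → add node 9 parent=5 cost=30
10. q=(29,40) nearest=9 d=22 new=(29,23) → add node 10 parent=9 cost=35
11. q=(4,19) nearest=2 d=11 new=(6,13) → add node 11 parent=2 cost=15
12. q=(35,17) nearest=9 d=4 new=(35,17) → add node 12 parent=9 cost=34
13. q=(37,9) nearest=8 d=2 new=(37,9) → add node 13 parent=8 cost=37
14. q=(38,36) nearest=10 d=13 new=(34,28) → add node 14 parent=10 cost=40
15. q=(31,10) nearest=7 d=2 new=(31,10) → add node 15 parent=7 cost=32
16. q=(23,11) nearest=4 d=3 new=(23,11) → add node 16 parent=4 cost=23; rewire 15→16 (31<32)
17. q=(25,5) nearest=6 d=3 new=(25,5) → add node 17 parent=6 cost=26
18. q=(26,10) nearest=6 d=2 new=(26,10) → add node 18 parent=6 cost=25; rewire 15→18 (30<31)
19. q=(35,40) nearest=14 d=12 new=(35,33) → add node 19 parent=14 cost=45
20. q=(12,6) nearest=2 d=2 new=(12,6) → add node 20 parent=2 cost=12
21. q=(1,12) nearest=1 d=5 new=(1,12) → add node 21 parent=1 cost=10
22. q=(37,22) nearest=12 d=5 new=(37,22) → add node 22 parent=12 cost=39
23. q=(41,36) nearest=19 d=6 new=(40,36) → add node 23 parent=19 cost=50
24. q=(23,18) nearest=5 d=5 new=(23,18) → add node 24 parent=5 cost=30

Node count: 25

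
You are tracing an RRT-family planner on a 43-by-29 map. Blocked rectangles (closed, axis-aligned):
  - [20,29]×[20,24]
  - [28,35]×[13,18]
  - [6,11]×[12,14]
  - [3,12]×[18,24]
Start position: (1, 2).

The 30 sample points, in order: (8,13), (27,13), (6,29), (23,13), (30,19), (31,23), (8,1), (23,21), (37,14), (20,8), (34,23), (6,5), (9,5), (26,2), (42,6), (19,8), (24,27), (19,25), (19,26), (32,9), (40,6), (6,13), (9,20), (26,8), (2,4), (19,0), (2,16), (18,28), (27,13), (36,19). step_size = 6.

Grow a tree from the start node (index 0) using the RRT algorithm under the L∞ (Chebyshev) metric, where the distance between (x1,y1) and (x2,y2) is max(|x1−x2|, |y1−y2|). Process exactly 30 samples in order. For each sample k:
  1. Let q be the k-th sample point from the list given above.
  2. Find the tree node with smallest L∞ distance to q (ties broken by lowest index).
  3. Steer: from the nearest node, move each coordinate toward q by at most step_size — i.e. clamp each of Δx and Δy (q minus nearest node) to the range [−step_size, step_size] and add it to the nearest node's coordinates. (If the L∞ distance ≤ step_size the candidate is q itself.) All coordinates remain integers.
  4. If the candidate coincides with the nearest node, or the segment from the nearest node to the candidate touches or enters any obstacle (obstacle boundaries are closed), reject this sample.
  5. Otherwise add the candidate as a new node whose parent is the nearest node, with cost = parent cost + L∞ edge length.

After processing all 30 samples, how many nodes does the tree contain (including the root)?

1. q=(8,13) nearest=0 d=11 new=(7,8) → add node 1 parent=0 cost=6
2. q=(27,13) nearest=1 d=20 new=(13,13) → add node 2 parent=1 cost=12
3. q=(6,29) nearest=2 d=16 new=(7,19) → blocked by [3,12]×[18,24], reject
4. q=(23,13) nearest=2 d=10 new=(19,13) → add node 3 parent=2 cost=18
5. q=(30,19) nearest=3 d=11 new=(25,19) → add node 4 parent=3 cost=24
6. q=(31,23) nearest=4 d=6 new=(31,23) → blocked by [20,29]×[20,24], reject
7. q=(8,1) nearest=0 d=7 new=(7,1) → add node 5 parent=0 cost=6
8. q=(23,21) nearest=4 d=2 new=(23,21) → blocked by [20,29]×[20,24], reject
9. q=(37,14) nearest=4 d=12 new=(31,14) → blocked by [28,35]×[13,18], reject
10. q=(20,8) nearest=3 d=5 new=(20,8) → add node 6 parent=3 cost=23
11. q=(34,23) nearest=4 d=9 new=(31,23) → blocked by [20,29]×[20,24], reject
12. q=(6,5) nearest=1 d=3 new=(6,5) → add node 7 parent=1 cost=9
13. q=(9,5) nearest=1 d=3 new=(9,5) → add node 8 parent=1 cost=9
14. q=(26,2) nearest=6 d=6 new=(26,2) → add node 9 parent=6 cost=29
15. q=(42,6) nearest=9 d=16 new=(32,6) → add node 10 parent=9 cost=35
16. q=(19,8) nearest=6 d=1 new=(19,8) → add node 11 parent=6 cost=24
17. q=(24,27) nearest=4 d=8 new=(24,25) → blocked by [20,29]×[20,24], reject
18. q=(19,25) nearest=4 d=6 new=(19,25) → blocked by [20,29]×[20,24], reject
19. q=(19,26) nearest=4 d=7 new=(19,25) → blocked by [20,29]×[20,24], reject
20. q=(32,9) nearest=10 d=3 new=(32,9) → add node 12 parent=10 cost=38
21. q=(40,6) nearest=10 d=8 new=(38,6) → add node 13 parent=10 cost=41
22. q=(6,13) nearest=1 d=5 new=(6,13) → blocked by [6,11]×[12,14], reject
23. q=(9,20) nearest=2 d=7 new=(9,19) → blocked by [3,12]×[18,24], reject
24. q=(26,8) nearest=6 d=6 new=(26,8) → add node 14 parent=6 cost=29
25. q=(2,4) nearest=0 d=2 new=(2,4) → add node 15 parent=0 cost=2
26. q=(19,0) nearest=9 d=7 new=(20,0) → add node 16 parent=9 cost=35
27. q=(2,16) nearest=1 d=8 new=(2,14) → add node 17 parent=1 cost=12
28. q=(18,28) nearest=4 d=9 new=(19,25) → blocked by [20,29]×[20,24], reject
29. q=(27,13) nearest=12 d=5 new=(27,13) → add node 18 parent=12 cost=43
30. q=(36,19) nearest=18 d=9 new=(33,19) → blocked by [28,35]×[13,18], reject

Node count: 19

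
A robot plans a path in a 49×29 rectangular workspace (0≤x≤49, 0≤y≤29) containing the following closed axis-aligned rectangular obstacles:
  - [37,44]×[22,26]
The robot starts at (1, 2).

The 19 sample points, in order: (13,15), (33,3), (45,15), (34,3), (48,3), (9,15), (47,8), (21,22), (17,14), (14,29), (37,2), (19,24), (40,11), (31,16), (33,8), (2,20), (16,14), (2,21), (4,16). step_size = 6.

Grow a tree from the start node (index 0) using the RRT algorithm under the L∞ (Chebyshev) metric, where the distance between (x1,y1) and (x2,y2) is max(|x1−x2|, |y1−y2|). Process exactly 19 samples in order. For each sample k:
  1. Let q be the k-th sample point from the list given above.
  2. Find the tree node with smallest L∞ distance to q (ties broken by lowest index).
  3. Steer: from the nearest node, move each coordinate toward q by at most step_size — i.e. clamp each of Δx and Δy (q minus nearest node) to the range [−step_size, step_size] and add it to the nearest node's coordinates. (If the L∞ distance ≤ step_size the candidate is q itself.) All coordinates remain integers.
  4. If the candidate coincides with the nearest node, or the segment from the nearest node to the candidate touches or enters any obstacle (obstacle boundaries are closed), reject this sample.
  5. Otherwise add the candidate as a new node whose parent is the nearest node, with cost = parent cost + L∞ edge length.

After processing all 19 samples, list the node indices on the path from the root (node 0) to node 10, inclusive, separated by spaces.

1. q=(13,15) nearest=0 d=13 new=(7,8) → add node 1 parent=0 cost=6
2. q=(33,3) nearest=1 d=26 new=(13,3) → add node 2 parent=1 cost=12
3. q=(45,15) nearest=2 d=32 new=(19,9) → add node 3 parent=2 cost=18
4. q=(34,3) nearest=3 d=15 new=(25,3) → add node 4 parent=3 cost=24
5. q=(48,3) nearest=4 d=23 new=(31,3) → add node 5 parent=4 cost=30
6. q=(9,15) nearest=1 d=7 new=(9,14) → add node 6 parent=1 cost=12
7. q=(47,8) nearest=5 d=16 new=(37,8) → add node 7 parent=5 cost=36
8. q=(21,22) nearest=6 d=12 new=(15,20) → add node 8 parent=6 cost=18
9. q=(17,14) nearest=3 d=5 new=(17,14) → add node 9 parent=3 cost=23
10. q=(14,29) nearest=8 d=9 new=(14,26) → add node 10 parent=8 cost=24
11. q=(37,2) nearest=5 d=6 new=(37,2) → add node 11 parent=5 cost=36
12. q=(19,24) nearest=8 d=4 new=(19,24) → add node 12 parent=8 cost=22
13. q=(40,11) nearest=7 d=3 new=(40,11) → add node 13 parent=7 cost=39
14. q=(31,16) nearest=7 d=8 new=(31,14) → add node 14 parent=7 cost=42
15. q=(33,8) nearest=7 d=4 new=(33,8) → add node 15 parent=7 cost=40
16. q=(2,20) nearest=6 d=7 new=(3,20) → add node 16 parent=6 cost=18
17. q=(16,14) nearest=9 d=1 new=(16,14) → add node 17 parent=9 cost=24
18. q=(2,21) nearest=16 d=1 new=(2,21) → add node 18 parent=16 cost=19
19. q=(4,16) nearest=16 d=4 new=(4,16) → add node 19 parent=16 cost=22

Path: 0 1 6 8 10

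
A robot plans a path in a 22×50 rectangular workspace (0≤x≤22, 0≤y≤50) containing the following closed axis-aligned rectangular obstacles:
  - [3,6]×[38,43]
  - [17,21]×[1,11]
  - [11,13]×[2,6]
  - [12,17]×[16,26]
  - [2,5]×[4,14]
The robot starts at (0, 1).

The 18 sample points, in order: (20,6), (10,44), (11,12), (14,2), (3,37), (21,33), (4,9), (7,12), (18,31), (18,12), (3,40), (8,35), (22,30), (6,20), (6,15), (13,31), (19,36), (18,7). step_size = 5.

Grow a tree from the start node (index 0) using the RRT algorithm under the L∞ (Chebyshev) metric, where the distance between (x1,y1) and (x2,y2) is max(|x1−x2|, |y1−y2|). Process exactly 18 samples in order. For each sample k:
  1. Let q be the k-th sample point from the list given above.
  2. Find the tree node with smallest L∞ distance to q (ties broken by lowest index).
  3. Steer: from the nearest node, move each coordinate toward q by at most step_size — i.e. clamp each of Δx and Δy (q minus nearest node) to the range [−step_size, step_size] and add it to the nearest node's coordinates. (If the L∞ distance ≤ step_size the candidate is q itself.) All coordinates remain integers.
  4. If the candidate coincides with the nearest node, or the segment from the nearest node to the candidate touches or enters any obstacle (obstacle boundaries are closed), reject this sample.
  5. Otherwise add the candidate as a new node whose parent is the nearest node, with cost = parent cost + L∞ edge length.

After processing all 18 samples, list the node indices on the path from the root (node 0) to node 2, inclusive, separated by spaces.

1. q=(20,6) nearest=0 d=20 new=(5,6) → blocked by [2,5]×[4,14], reject
2. q=(10,44) nearest=0 d=43 new=(5,6) → blocked by [2,5]×[4,14], reject
3. q=(11,12) nearest=0 d=11 new=(5,6) → blocked by [2,5]×[4,14], reject
4. q=(14,2) nearest=0 d=14 new=(5,2) → add node 1 parent=0 cost=5
5. q=(3,37) nearest=1 d=35 new=(3,7) → blocked by [2,5]×[4,14], reject
6. q=(21,33) nearest=1 d=31 new=(10,7) → add node 2 parent=1 cost=10
7. q=(4,9) nearest=2 d=6 new=(5,9) → blocked by [2,5]×[4,14], reject
8. q=(7,12) nearest=2 d=5 new=(7,12) → add node 3 parent=2 cost=15
9. q=(18,31) nearest=3 d=19 new=(12,17) → blocked by [12,17]×[16,26], reject
10. q=(18,12) nearest=2 d=8 new=(15,12) → add node 4 parent=2 cost=15
11. q=(3,40) nearest=3 d=28 new=(3,17) → add node 5 parent=3 cost=20
12. q=(8,35) nearest=5 d=18 new=(8,22) → add node 6 parent=5 cost=25
13. q=(22,30) nearest=6 d=14 new=(13,27) → blocked by [12,17]×[16,26], reject
14. q=(6,20) nearest=6 d=2 new=(6,20) → add node 7 parent=6 cost=27
15. q=(6,15) nearest=3 d=3 new=(6,15) → add node 8 parent=3 cost=18
16. q=(13,31) nearest=6 d=9 new=(13,27) → blocked by [12,17]×[16,26], reject
17. q=(19,36) nearest=6 d=14 new=(13,27) → blocked by [12,17]×[16,26], reject
18. q=(18,7) nearest=4 d=5 new=(18,7) → blocked by [17,21]×[1,11], reject

Path: 0 1 2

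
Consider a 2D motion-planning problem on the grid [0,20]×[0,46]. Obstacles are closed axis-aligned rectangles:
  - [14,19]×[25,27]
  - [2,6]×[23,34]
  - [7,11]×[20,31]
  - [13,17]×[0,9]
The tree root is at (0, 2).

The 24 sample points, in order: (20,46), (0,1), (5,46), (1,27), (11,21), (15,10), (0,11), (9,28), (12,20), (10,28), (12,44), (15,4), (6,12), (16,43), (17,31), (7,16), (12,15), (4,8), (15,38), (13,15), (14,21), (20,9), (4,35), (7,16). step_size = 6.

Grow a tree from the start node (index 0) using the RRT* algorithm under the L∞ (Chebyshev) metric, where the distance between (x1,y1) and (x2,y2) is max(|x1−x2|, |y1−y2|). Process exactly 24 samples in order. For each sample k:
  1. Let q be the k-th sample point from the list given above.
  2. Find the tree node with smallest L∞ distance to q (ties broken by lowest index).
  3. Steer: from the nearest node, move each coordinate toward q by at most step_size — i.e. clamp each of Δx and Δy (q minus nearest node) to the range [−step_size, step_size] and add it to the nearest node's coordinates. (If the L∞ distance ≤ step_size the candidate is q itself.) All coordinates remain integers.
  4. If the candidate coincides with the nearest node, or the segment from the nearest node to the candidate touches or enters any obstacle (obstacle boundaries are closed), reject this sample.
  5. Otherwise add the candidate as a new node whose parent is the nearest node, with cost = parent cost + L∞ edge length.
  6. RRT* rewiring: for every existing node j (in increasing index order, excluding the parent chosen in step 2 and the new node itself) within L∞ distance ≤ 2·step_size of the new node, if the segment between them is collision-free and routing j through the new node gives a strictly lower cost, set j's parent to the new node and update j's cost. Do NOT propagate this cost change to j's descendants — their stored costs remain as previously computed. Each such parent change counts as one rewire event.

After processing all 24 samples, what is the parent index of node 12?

1. q=(20,46) nearest=0 d=44 new=(6,8) → add node 1 parent=0 cost=6
2. q=(0,1) nearest=0 d=1 new=(0,1) → add node 2 parent=0 cost=1
3. q=(5,46) nearest=1 d=38 new=(5,14) → add node 3 parent=1 cost=12
4. q=(1,27) nearest=3 d=13 new=(1,20) → add node 4 parent=3 cost=18
5. q=(11,21) nearest=3 d=7 new=(11,20) → blocked by [7,11]×[20,31], reject
6. q=(15,10) nearest=1 d=9 new=(12,10) → add node 5 parent=1 cost=12
7. q=(0,11) nearest=3 d=5 new=(0,11) → add node 6 parent=3 cost=17
8. q=(9,28) nearest=4 d=8 new=(7,26) → blocked by [2,6]×[23,34], reject
9. q=(12,20) nearest=3 d=7 new=(11,20) → blocked by [7,11]×[20,31], reject
10. q=(10,28) nearest=4 d=9 new=(7,26) → blocked by [2,6]×[23,34], reject
11. q=(12,44) nearest=4 d=24 new=(7,26) → blocked by [2,6]×[23,34], reject
12. q=(15,4) nearest=5 d=6 new=(15,4) → blocked by [13,17]×[0,9], reject
13. q=(6,12) nearest=3 d=2 new=(6,12) → add node 7 parent=3 cost=14
14. q=(16,43) nearest=4 d=23 new=(7,26) → blocked by [2,6]×[23,34], reject
15. q=(17,31) nearest=4 d=16 new=(7,26) → blocked by [2,6]×[23,34], reject
16. q=(7,16) nearest=3 d=2 new=(7,16) → add node 8 parent=3 cost=14
17. q=(12,15) nearest=5 d=5 new=(12,15) → add node 9 parent=5 cost=17
18. q=(4,8) nearest=1 d=2 new=(4,8) → add node 10 parent=1 cost=8; rewire 6→10 (12<17); rewire 7→10 (12<14); rewire 9→10 (16<17)
19. q=(15,38) nearest=4 d=18 new=(7,26) → blocked by [2,6]×[23,34], reject
20. q=(13,15) nearest=9 d=1 new=(13,15) → add node 11 parent=9 cost=17
21. q=(14,21) nearest=9 d=6 new=(14,21) → add node 12 parent=9 cost=22
22. q=(20,9) nearest=11 d=7 new=(19,9) → add node 13 parent=11 cost=23
23. q=(4,35) nearest=12 d=14 new=(8,27) → blocked by [7,11]×[20,31], reject
24. q=(7,16) nearest=8 d=0 → coincident, reject

Parent of node 12: 9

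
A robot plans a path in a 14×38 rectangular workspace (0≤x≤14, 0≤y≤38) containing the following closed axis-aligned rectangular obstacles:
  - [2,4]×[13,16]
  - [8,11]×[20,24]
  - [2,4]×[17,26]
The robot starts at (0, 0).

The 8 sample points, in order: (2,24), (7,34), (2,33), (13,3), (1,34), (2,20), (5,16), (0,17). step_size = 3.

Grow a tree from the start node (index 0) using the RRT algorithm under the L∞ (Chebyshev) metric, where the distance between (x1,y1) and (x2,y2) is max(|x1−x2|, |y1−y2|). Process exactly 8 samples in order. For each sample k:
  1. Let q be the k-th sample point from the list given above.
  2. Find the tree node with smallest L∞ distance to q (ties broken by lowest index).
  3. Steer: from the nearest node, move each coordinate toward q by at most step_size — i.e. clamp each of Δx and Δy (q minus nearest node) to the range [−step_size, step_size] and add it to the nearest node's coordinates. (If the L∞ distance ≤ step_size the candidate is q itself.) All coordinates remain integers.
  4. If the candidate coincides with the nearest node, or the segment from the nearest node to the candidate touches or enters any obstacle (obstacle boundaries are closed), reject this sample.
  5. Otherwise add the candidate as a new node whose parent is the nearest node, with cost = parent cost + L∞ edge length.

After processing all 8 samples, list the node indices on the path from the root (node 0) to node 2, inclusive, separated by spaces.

1. q=(2,24) nearest=0 d=24 new=(2,3) → add node 1 parent=0 cost=3
2. q=(7,34) nearest=1 d=31 new=(5,6) → add node 2 parent=1 cost=6
3. q=(2,33) nearest=2 d=27 new=(2,9) → add node 3 parent=2 cost=9
4. q=(13,3) nearest=2 d=8 new=(8,3) → add node 4 parent=2 cost=9
5. q=(1,34) nearest=3 d=25 new=(1,12) → add node 5 parent=3 cost=12
6. q=(2,20) nearest=5 d=8 new=(2,15) → blocked by [2,4]×[13,16], reject
7. q=(5,16) nearest=5 d=4 new=(4,15) → blocked by [2,4]×[13,16], reject
8. q=(0,17) nearest=5 d=5 new=(0,15) → add node 6 parent=5 cost=15

Path: 0 1 2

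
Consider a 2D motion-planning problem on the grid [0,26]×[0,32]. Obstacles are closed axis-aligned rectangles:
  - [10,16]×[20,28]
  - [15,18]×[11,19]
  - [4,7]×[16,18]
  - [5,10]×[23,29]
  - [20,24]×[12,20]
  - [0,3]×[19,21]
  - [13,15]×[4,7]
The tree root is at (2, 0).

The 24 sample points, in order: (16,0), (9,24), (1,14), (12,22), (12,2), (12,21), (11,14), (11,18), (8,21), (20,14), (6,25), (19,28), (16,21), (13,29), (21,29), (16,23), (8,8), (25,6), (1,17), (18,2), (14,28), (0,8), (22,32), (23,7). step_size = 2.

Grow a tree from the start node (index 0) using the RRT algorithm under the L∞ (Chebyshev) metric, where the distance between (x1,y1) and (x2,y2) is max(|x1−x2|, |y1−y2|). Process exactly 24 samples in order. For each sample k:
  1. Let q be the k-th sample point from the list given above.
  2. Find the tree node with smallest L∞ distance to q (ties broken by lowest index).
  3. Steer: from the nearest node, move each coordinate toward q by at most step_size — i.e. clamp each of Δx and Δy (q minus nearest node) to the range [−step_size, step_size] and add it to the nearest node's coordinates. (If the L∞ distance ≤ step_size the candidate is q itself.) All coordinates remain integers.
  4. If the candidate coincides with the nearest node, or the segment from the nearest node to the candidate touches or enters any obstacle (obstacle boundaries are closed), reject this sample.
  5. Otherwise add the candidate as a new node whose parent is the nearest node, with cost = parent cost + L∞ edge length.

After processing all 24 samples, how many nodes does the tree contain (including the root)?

1. q=(16,0) nearest=0 d=14 new=(4,0) → add node 1 parent=0 cost=2
2. q=(9,24) nearest=0 d=24 new=(4,2) → add node 2 parent=0 cost=2
3. q=(1,14) nearest=2 d=12 new=(2,4) → add node 3 parent=2 cost=4
4. q=(12,22) nearest=3 d=18 new=(4,6) → add node 4 parent=3 cost=6
5. q=(12,2) nearest=1 d=8 new=(6,2) → add node 5 parent=1 cost=4
6. q=(12,21) nearest=4 d=15 new=(6,8) → add node 6 parent=4 cost=8
7. q=(11,14) nearest=6 d=6 new=(8,10) → add node 7 parent=6 cost=10
8. q=(11,18) nearest=7 d=8 new=(10,12) → add node 8 parent=7 cost=12
9. q=(8,21) nearest=8 d=9 new=(8,14) → add node 9 parent=8 cost=14
10. q=(20,14) nearest=8 d=10 new=(12,14) → add node 10 parent=8 cost=14
11. q=(6,25) nearest=9 d=11 new=(6,16) → blocked by [4,7]×[16,18], reject
12. q=(19,28) nearest=9 d=14 new=(10,16) → add node 11 parent=9 cost=16
13. q=(16,21) nearest=11 d=6 new=(12,18) → add node 12 parent=11 cost=18
14. q=(13,29) nearest=12 d=11 new=(13,20) → blocked by [10,16]×[20,28], reject
15. q=(21,29) nearest=12 d=11 new=(14,20) → blocked by [10,16]×[20,28], reject
16. q=(16,23) nearest=12 d=5 new=(14,20) → blocked by [10,16]×[20,28], reject
17. q=(8,8) nearest=6 d=2 new=(8,8) → add node 13 parent=6 cost=10
18. q=(25,6) nearest=10 d=13 new=(14,12) → add node 14 parent=10 cost=16
19. q=(1,17) nearest=7 d=7 new=(6,12) → add node 15 parent=7 cost=12
20. q=(18,2) nearest=7 d=10 new=(10,8) → add node 16 parent=7 cost=12
21. q=(14,28) nearest=12 d=10 new=(14,20) → blocked by [10,16]×[20,28], reject
22. q=(0,8) nearest=3 d=4 new=(0,6) → add node 17 parent=3 cost=6
23. q=(22,32) nearest=12 d=14 new=(14,20) → blocked by [10,16]×[20,28], reject
24. q=(23,7) nearest=14 d=9 new=(16,10) → blocked by [15,18]×[11,19], reject

Node count: 18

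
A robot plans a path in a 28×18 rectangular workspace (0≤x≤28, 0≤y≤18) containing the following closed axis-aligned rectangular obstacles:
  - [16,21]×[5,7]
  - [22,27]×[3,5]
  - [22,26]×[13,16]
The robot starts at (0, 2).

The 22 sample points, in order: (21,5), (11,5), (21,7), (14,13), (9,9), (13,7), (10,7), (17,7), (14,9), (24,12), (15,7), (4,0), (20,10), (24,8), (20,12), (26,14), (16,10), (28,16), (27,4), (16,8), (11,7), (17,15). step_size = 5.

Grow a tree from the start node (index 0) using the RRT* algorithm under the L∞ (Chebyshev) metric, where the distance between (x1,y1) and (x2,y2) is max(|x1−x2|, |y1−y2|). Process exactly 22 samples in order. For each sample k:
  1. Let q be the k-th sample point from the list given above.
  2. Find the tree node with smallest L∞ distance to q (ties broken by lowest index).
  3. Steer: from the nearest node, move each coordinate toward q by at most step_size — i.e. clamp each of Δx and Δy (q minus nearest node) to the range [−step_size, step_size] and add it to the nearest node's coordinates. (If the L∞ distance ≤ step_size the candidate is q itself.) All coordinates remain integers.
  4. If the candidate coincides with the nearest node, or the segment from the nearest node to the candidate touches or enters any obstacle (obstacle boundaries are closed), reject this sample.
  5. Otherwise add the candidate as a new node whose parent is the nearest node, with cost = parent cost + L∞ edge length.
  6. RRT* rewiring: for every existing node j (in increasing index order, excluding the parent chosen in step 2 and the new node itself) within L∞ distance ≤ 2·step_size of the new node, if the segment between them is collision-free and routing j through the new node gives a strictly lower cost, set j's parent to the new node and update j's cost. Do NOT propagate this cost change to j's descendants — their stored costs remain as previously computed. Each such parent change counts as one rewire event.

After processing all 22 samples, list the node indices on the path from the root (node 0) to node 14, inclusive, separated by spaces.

Path: 0 1 2 3 14

1. q=(21,5) nearest=0 d=21 new=(5,5) → add node 1 parent=0 cost=5
2. q=(11,5) nearest=1 d=6 new=(10,5) → add node 2 parent=1 cost=10
3. q=(21,7) nearest=2 d=11 new=(15,7) → add node 3 parent=2 cost=15
4. q=(14,13) nearest=3 d=6 new=(14,12) → add node 4 parent=3 cost=20
5. q=(9,9) nearest=1 d=4 new=(9,9) → add node 5 parent=1 cost=9; rewire 4→5 (14<20)
6. q=(13,7) nearest=3 d=2 new=(13,7) → add node 6 parent=3 cost=17
7. q=(10,7) nearest=2 d=2 new=(10,7) → add node 7 parent=2 cost=12; rewire 6→7 (15<17)
8. q=(17,7) nearest=3 d=2 new=(17,7) → blocked by [16,21]×[5,7], reject
9. q=(14,9) nearest=3 d=2 new=(14,9) → add node 8 parent=3 cost=17
10. q=(24,12) nearest=3 d=9 new=(20,12) → add node 9 parent=3 cost=20
11. q=(15,7) nearest=3 d=0 → coincident, reject
12. q=(4,0) nearest=0 d=4 new=(4,0) → add node 10 parent=0 cost=4; rewire 6→10 (13<15); rewire 7→10 (11<12); rewire 8→10 (14<17)
13. q=(20,10) nearest=9 d=2 new=(20,10) → add node 11 parent=9 cost=22
14. q=(24,8) nearest=9 d=4 new=(24,8) → add node 12 parent=9 cost=24
15. q=(20,12) nearest=9 d=0 → coincident, reject
16. q=(26,14) nearest=9 d=6 new=(25,14) → blocked by [22,26]×[13,16], reject
17. q=(16,10) nearest=4 d=2 new=(16,10) → add node 13 parent=4 cost=16; rewire 11→13 (20<22)
18. q=(28,16) nearest=9 d=8 new=(25,16) → blocked by [22,26]×[13,16], reject
19. q=(27,4) nearest=12 d=4 new=(27,4) → blocked by [22,27]×[3,5], reject
20. q=(16,8) nearest=3 d=1 new=(16,8) → add node 14 parent=3 cost=16
21. q=(11,7) nearest=7 d=1 new=(11,7) → add node 15 parent=7 cost=12
22. q=(17,15) nearest=4 d=3 new=(17,15) → add node 16 parent=4 cost=17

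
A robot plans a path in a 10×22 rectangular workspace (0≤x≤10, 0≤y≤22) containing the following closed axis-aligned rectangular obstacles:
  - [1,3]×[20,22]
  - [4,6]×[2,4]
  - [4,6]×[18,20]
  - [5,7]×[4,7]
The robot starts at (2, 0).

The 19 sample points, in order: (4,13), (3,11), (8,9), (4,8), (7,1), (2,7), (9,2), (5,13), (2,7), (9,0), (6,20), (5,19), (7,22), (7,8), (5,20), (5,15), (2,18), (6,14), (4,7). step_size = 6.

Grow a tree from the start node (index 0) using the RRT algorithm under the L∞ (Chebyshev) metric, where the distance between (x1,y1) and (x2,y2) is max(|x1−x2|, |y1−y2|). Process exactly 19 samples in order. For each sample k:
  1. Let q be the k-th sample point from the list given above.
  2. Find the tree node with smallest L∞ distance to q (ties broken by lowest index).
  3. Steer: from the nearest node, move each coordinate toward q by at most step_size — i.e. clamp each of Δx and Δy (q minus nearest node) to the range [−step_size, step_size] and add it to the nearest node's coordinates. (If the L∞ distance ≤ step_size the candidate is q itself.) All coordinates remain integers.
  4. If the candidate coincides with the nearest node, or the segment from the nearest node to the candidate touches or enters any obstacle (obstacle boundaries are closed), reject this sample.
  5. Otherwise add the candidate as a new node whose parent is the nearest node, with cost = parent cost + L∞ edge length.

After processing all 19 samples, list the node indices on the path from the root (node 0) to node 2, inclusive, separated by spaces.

Path: 0 1 2

1. q=(4,13) nearest=0 d=13 new=(4,6) → add node 1 parent=0 cost=6
2. q=(3,11) nearest=1 d=5 new=(3,11) → add node 2 parent=1 cost=11
3. q=(8,9) nearest=1 d=4 new=(8,9) → blocked by [5,7]×[4,7], reject
4. q=(4,8) nearest=1 d=2 new=(4,8) → add node 3 parent=1 cost=8
5. q=(7,1) nearest=0 d=5 new=(7,1) → add node 4 parent=0 cost=5
6. q=(2,7) nearest=1 d=2 new=(2,7) → add node 5 parent=1 cost=8
7. q=(9,2) nearest=4 d=2 new=(9,2) → add node 6 parent=4 cost=7
8. q=(5,13) nearest=2 d=2 new=(5,13) → add node 7 parent=2 cost=13
9. q=(2,7) nearest=5 d=0 → coincident, reject
10. q=(9,0) nearest=4 d=2 new=(9,0) → add node 8 parent=4 cost=7
11. q=(6,20) nearest=7 d=7 new=(6,19) → blocked by [4,6]×[18,20], reject
12. q=(5,19) nearest=7 d=6 new=(5,19) → blocked by [4,6]×[18,20], reject
13. q=(7,22) nearest=7 d=9 new=(7,19) → add node 9 parent=7 cost=19
14. q=(7,8) nearest=1 d=3 new=(7,8) → blocked by [5,7]×[4,7], reject
15. q=(5,20) nearest=9 d=2 new=(5,20) → blocked by [4,6]×[18,20], reject
16. q=(5,15) nearest=7 d=2 new=(5,15) → add node 10 parent=7 cost=15
17. q=(2,18) nearest=10 d=3 new=(2,18) → add node 11 parent=10 cost=18
18. q=(6,14) nearest=7 d=1 new=(6,14) → add node 12 parent=7 cost=14
19. q=(4,7) nearest=1 d=1 new=(4,7) → add node 13 parent=1 cost=7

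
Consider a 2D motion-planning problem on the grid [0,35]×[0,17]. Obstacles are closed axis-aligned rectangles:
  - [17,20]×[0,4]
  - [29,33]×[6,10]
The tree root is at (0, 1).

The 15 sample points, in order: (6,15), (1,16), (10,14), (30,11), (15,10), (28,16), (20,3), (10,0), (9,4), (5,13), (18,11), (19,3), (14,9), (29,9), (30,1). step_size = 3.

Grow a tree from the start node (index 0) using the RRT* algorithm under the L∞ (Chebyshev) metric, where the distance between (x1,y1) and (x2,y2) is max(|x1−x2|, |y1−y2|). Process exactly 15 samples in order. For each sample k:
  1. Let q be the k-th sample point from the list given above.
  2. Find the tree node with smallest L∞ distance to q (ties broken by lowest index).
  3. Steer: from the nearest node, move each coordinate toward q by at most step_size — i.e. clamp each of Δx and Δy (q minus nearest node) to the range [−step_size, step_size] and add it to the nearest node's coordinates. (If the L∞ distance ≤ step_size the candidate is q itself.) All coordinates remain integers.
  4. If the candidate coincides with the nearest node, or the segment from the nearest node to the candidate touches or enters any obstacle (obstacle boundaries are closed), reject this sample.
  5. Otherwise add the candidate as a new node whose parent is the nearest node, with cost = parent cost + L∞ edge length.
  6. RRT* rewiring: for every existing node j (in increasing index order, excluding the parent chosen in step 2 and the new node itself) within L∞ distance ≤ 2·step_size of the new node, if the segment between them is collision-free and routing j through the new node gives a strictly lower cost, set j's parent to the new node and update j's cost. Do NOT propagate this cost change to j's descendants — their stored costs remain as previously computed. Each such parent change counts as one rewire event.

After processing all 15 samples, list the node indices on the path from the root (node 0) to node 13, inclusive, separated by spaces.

Path: 0 1 8 9 7 13

1. q=(6,15) nearest=0 d=14 new=(3,4) → add node 1 parent=0 cost=3
2. q=(1,16) nearest=1 d=12 new=(1,7) → add node 2 parent=1 cost=6
3. q=(10,14) nearest=2 d=9 new=(4,10) → add node 3 parent=2 cost=9
4. q=(30,11) nearest=3 d=26 new=(7,11) → add node 4 parent=3 cost=12
5. q=(15,10) nearest=4 d=8 new=(10,10) → add node 5 parent=4 cost=15
6. q=(28,16) nearest=5 d=18 new=(13,13) → add node 6 parent=5 cost=18
7. q=(20,3) nearest=5 d=10 new=(13,7) → add node 7 parent=5 cost=18
8. q=(10,0) nearest=1 d=7 new=(6,1) → add node 8 parent=1 cost=6
9. q=(9,4) nearest=8 d=3 new=(9,4) → add node 9 parent=8 cost=9; rewire 7→9 (13<18)
10. q=(5,13) nearest=4 d=2 new=(5,13) → add node 10 parent=4 cost=14
11. q=(18,11) nearest=6 d=5 new=(16,11) → add node 11 parent=6 cost=21
12. q=(19,3) nearest=7 d=6 new=(16,4) → add node 12 parent=7 cost=16
13. q=(14,9) nearest=7 d=2 new=(14,9) → add node 13 parent=7 cost=15; rewire 11→13 (17<21)
14. q=(29,9) nearest=11 d=13 new=(19,9) → add node 14 parent=11 cost=20
15. q=(30,1) nearest=14 d=11 new=(22,6) → add node 15 parent=14 cost=23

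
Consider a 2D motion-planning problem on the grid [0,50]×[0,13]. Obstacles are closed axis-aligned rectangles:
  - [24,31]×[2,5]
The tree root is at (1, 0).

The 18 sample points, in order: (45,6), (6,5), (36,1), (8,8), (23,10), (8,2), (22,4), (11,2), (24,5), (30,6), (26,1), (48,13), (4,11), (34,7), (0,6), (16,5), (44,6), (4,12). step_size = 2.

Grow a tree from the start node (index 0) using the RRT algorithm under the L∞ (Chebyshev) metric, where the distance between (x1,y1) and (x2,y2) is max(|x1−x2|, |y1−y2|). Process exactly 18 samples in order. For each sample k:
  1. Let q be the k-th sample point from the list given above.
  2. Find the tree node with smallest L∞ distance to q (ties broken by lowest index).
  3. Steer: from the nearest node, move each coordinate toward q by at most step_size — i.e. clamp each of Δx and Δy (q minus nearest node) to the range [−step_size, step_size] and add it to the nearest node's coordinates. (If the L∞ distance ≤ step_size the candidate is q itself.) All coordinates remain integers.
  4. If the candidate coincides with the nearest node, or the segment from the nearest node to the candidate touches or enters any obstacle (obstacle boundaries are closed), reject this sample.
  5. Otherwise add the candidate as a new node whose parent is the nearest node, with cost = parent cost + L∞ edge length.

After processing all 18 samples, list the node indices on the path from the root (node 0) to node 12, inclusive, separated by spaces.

1. q=(45,6) nearest=0 d=44 new=(3,2) → add node 1 parent=0 cost=2
2. q=(6,5) nearest=1 d=3 new=(5,4) → add node 2 parent=1 cost=4
3. q=(36,1) nearest=2 d=31 new=(7,2) → add node 3 parent=2 cost=6
4. q=(8,8) nearest=2 d=4 new=(7,6) → add node 4 parent=2 cost=6
5. q=(23,10) nearest=3 d=16 new=(9,4) → add node 5 parent=3 cost=8
6. q=(8,2) nearest=3 d=1 new=(8,2) → add node 6 parent=3 cost=7
7. q=(22,4) nearest=5 d=13 new=(11,4) → add node 7 parent=5 cost=10
8. q=(11,2) nearest=5 d=2 new=(11,2) → add node 8 parent=5 cost=10
9. q=(24,5) nearest=7 d=13 new=(13,5) → add node 9 parent=7 cost=12
10. q=(30,6) nearest=9 d=17 new=(15,6) → add node 10 parent=9 cost=14
11. q=(26,1) nearest=10 d=11 new=(17,4) → add node 11 parent=10 cost=16
12. q=(48,13) nearest=11 d=31 new=(19,6) → add node 12 parent=11 cost=18
13. q=(4,11) nearest=4 d=5 new=(5,8) → add node 13 parent=4 cost=8
14. q=(34,7) nearest=12 d=15 new=(21,7) → add node 14 parent=12 cost=20
15. q=(0,6) nearest=1 d=4 new=(1,4) → add node 15 parent=1 cost=4
16. q=(16,5) nearest=10 d=1 new=(16,5) → add node 16 parent=10 cost=15
17. q=(44,6) nearest=14 d=23 new=(23,6) → add node 17 parent=14 cost=22
18. q=(4,12) nearest=13 d=4 new=(4,10) → add node 18 parent=13 cost=10

Path: 0 1 2 3 5 7 9 10 11 12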